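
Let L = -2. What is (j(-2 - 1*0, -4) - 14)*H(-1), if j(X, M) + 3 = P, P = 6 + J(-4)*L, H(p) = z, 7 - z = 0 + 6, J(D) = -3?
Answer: -5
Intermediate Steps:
z = 1 (z = 7 - (0 + 6) = 7 - 1*6 = 7 - 6 = 1)
H(p) = 1
P = 12 (P = 6 - 3*(-2) = 6 + 6 = 12)
j(X, M) = 9 (j(X, M) = -3 + 12 = 9)
(j(-2 - 1*0, -4) - 14)*H(-1) = (9 - 14)*1 = -5*1 = -5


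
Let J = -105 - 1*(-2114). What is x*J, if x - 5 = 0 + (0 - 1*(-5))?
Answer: 20090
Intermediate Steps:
J = 2009 (J = -105 + 2114 = 2009)
x = 10 (x = 5 + (0 + (0 - 1*(-5))) = 5 + (0 + (0 + 5)) = 5 + (0 + 5) = 5 + 5 = 10)
x*J = 10*2009 = 20090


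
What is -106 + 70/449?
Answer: -47524/449 ≈ -105.84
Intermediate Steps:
-106 + 70/449 = -47524/449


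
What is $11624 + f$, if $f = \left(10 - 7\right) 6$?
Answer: $11642$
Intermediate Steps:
$f = 18$ ($f = 3 \cdot 6 = 18$)
$11624 + f = 11624 + 18 = 11642$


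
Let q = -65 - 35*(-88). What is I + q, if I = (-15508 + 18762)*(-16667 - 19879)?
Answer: -118917669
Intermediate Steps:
q = 3015 (q = -65 + 3080 = 3015)
I = -118920684 (I = 3254*(-36546) = -118920684)
I + q = -118920684 + 3015 = -118917669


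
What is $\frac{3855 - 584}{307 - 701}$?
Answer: $- \frac{3271}{394} \approx -8.302$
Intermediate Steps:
$\frac{3855 - 584}{307 - 701} = \frac{3855 - 584}{-394} = \left(3855 - 584\right) \left(- \frac{1}{394}\right) = 3271 \left(- \frac{1}{394}\right) = - \frac{3271}{394}$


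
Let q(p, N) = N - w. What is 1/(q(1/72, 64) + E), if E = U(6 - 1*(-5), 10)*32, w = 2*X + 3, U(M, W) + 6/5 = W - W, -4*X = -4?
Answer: 5/103 ≈ 0.048544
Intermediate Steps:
X = 1 (X = -¼*(-4) = 1)
U(M, W) = -6/5 (U(M, W) = -6/5 + (W - W) = -6/5 + 0 = -6/5)
w = 5 (w = 2*1 + 3 = 2 + 3 = 5)
q(p, N) = -5 + N (q(p, N) = N - 1*5 = N - 5 = -5 + N)
E = -192/5 (E = -6/5*32 = -192/5 ≈ -38.400)
1/(q(1/72, 64) + E) = 1/((-5 + 64) - 192/5) = 1/(59 - 192/5) = 1/(103/5) = 5/103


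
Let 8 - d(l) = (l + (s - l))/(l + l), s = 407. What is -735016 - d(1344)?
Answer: -1975744105/2688 ≈ -7.3502e+5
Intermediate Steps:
d(l) = 8 - 407/(2*l) (d(l) = 8 - (l + (407 - l))/(l + l) = 8 - 407/(2*l))
-735016 - d(1344) = -735016 - (8 - 407/2/1344) = -735016 - (8 - 407/2*1/1344) = -735016 - (8 - 407/2688) = -735016 - 1*21097/2688 = -735016 - 21097/2688 = -1975744105/2688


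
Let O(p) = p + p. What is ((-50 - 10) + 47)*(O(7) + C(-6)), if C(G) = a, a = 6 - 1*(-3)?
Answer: -299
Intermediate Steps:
O(p) = 2*p
a = 9 (a = 6 + 3 = 9)
C(G) = 9
((-50 - 10) + 47)*(O(7) + C(-6)) = ((-50 - 10) + 47)*(2*7 + 9) = (-60 + 47)*(14 + 9) = -13*23 = -299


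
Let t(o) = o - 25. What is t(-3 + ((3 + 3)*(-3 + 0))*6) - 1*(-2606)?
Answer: 2470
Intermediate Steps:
t(o) = -25 + o
t(-3 + ((3 + 3)*(-3 + 0))*6) - 1*(-2606) = (-25 + (-3 + ((3 + 3)*(-3 + 0))*6)) - 1*(-2606) = (-25 + (-3 + (6*(-3))*6)) + 2606 = (-25 + (-3 - 18*6)) + 2606 = (-25 + (-3 - 108)) + 2606 = (-25 - 111) + 2606 = -136 + 2606 = 2470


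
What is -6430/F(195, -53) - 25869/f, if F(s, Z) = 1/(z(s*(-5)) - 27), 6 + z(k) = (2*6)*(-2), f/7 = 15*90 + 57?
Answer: 1203243707/3283 ≈ 3.6651e+5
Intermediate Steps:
f = 9849 (f = 7*(15*90 + 57) = 7*(1350 + 57) = 7*1407 = 9849)
z(k) = -30 (z(k) = -6 + (2*6)*(-2) = -6 + 12*(-2) = -6 - 24 = -30)
F(s, Z) = -1/57 (F(s, Z) = 1/(-30 - 27) = 1/(-57) = -1/57)
-6430/F(195, -53) - 25869/f = -6430/(-1/57) - 25869/9849 = -6430*(-57) - 25869*1/9849 = 366510 - 8623/3283 = 1203243707/3283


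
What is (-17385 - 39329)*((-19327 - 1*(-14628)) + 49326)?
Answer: -2530975678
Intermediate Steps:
(-17385 - 39329)*((-19327 - 1*(-14628)) + 49326) = -56714*((-19327 + 14628) + 49326) = -56714*(-4699 + 49326) = -56714*44627 = -2530975678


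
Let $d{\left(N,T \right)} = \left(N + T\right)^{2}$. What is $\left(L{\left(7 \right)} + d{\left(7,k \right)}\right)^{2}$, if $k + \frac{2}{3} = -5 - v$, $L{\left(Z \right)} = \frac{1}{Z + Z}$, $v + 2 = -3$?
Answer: $\frac{25633969}{15876} \approx 1614.6$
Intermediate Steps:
$v = -5$ ($v = -2 - 3 = -5$)
$L{\left(Z \right)} = \frac{1}{2 Z}$
$k = - \frac{2}{3}$ ($k = - \frac{2}{3} - 0 = - \frac{2}{3} + \left(-5 + 5\right) = - \frac{2}{3} + 0 = - \frac{2}{3} \approx -0.66667$)
$\left(L{\left(7 \right)} + d{\left(7,k \right)}\right)^{2} = \left(\frac{1}{2 \cdot 7} + \left(7 - \frac{2}{3}\right)^{2}\right)^{2} = \left(\frac{1}{2} \cdot \frac{1}{7} + \left(\frac{19}{3}\right)^{2}\right)^{2} = \left(\frac{1}{14} + \frac{361}{9}\right)^{2} = \left(\frac{5063}{126}\right)^{2} = \frac{25633969}{15876}$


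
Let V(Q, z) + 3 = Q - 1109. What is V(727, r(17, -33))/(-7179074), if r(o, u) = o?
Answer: 55/1025582 ≈ 5.3628e-5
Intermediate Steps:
V(Q, z) = -1112 + Q (V(Q, z) = -3 + (Q - 1109) = -3 + (-1109 + Q) = -1112 + Q)
V(727, r(17, -33))/(-7179074) = (-1112 + 727)/(-7179074) = -385*(-1/7179074) = 55/1025582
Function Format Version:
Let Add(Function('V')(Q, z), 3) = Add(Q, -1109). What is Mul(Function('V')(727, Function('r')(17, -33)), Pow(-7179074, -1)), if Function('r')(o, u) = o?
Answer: Rational(55, 1025582) ≈ 5.3628e-5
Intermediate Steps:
Function('V')(Q, z) = Add(-1112, Q) (Function('V')(Q, z) = Add(-3, Add(Q, -1109)) = Add(-3, Add(-1109, Q)) = Add(-1112, Q))
Mul(Function('V')(727, Function('r')(17, -33)), Pow(-7179074, -1)) = Mul(Add(-1112, 727), Pow(-7179074, -1)) = Mul(-385, Rational(-1, 7179074)) = Rational(55, 1025582)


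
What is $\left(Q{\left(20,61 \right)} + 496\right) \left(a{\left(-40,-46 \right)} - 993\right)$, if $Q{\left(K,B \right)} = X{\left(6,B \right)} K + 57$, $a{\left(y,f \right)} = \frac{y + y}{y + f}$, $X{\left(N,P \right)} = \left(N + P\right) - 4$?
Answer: $- \frac{77340767}{43} \approx -1.7986 \cdot 10^{6}$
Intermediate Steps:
$X{\left(N,P \right)} = -4 + N + P$
$a{\left(y,f \right)} = \frac{2 y}{f + y}$
$Q{\left(K,B \right)} = 57 + K \left(2 + B\right)$ ($Q{\left(K,B \right)} = \left(-4 + 6 + B\right) K + 57 = \left(2 + B\right) K + 57 = K \left(2 + B\right) + 57 = 57 + K \left(2 + B\right)$)
$\left(Q{\left(20,61 \right)} + 496\right) \left(a{\left(-40,-46 \right)} - 993\right) = \left(\left(57 + 20 \left(2 + 61\right)\right) + 496\right) \left(2 \left(-40\right) \frac{1}{-46 - 40} - 993\right) = \left(\left(57 + 20 \cdot 63\right) + 496\right) \left(2 \left(-40\right) \frac{1}{-86} - 993\right) = \left(\left(57 + 1260\right) + 496\right) \left(2 \left(-40\right) \left(- \frac{1}{86}\right) - 993\right) = \left(1317 + 496\right) \left(\frac{40}{43} - 993\right) = 1813 \left(- \frac{42659}{43}\right) = - \frac{77340767}{43}$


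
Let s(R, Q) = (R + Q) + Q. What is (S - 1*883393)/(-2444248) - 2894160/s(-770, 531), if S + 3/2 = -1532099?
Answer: -3536669733789/356860208 ≈ -9910.5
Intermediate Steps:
S = -3064201/2 (S = -3/2 - 1532099 = -3064201/2 ≈ -1.5321e+6)
s(R, Q) = R + 2*Q (s(R, Q) = (Q + R) + Q = R + 2*Q)
(S - 1*883393)/(-2444248) - 2894160/s(-770, 531) = (-3064201/2 - 1*883393)/(-2444248) - 2894160/(-770 + 2*531) = (-3064201/2 - 883393)*(-1/2444248) - 2894160/(-770 + 1062) = -4830987/2*(-1/2444248) - 2894160/292 = 4830987/4888496 - 2894160*1/292 = 4830987/4888496 - 723540/73 = -3536669733789/356860208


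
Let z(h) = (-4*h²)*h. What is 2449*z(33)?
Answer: -352038852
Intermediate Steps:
z(h) = -4*h³
2449*z(33) = 2449*(-4*33³) = 2449*(-4*35937) = 2449*(-143748) = -352038852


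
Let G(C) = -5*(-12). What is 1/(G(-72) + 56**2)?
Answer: 1/3196 ≈ 0.00031289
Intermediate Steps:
G(C) = 60
1/(G(-72) + 56**2) = 1/(60 + 56**2) = 1/(60 + 3136) = 1/3196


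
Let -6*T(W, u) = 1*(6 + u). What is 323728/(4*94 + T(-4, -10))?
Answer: 485592/565 ≈ 859.46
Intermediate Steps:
T(W, u) = -1 - u/6 (T(W, u) = -(6 + u)/6 = -1 - u/6)
323728/(4*94 + T(-4, -10)) = 323728/(4*94 + (-1 - ⅙*(-10))) = 323728/(376 + (-1 + 5/3)) = 323728/(376 + ⅔) = 323728/(1130/3) = 323728*(3/1130) = 485592/565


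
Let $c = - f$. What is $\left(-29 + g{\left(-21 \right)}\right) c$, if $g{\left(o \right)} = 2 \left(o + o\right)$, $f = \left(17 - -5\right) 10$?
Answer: $24860$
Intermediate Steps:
$f = 220$ ($f = \left(17 + 5\right) 10 = 22 \cdot 10 = 220$)
$c = -220$ ($c = \left(-1\right) 220 = -220$)
$g{\left(o \right)} = 4 o$ ($g{\left(o \right)} = 2 \cdot 2 o = 4 o$)
$\left(-29 + g{\left(-21 \right)}\right) c = \left(-29 + 4 \left(-21\right)\right) \left(-220\right) = \left(-29 - 84\right) \left(-220\right) = \left(-113\right) \left(-220\right) = 24860$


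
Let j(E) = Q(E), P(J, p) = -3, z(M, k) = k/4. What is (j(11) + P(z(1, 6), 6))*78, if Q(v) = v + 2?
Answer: 780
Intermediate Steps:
z(M, k) = k/4 (z(M, k) = k*(¼) = k/4)
Q(v) = 2 + v
j(E) = 2 + E
(j(11) + P(z(1, 6), 6))*78 = ((2 + 11) - 3)*78 = (13 - 3)*78 = 10*78 = 780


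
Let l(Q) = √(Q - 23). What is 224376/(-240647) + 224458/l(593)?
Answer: -224376/240647 + 112229*√570/285 ≈ 9400.6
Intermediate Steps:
l(Q) = √(-23 + Q)
224376/(-240647) + 224458/l(593) = 224376/(-240647) + 224458/(√(-23 + 593)) = 224376*(-1/240647) + 224458/(√570) = -224376/240647 + 224458*(√570/570) = -224376/240647 + 112229*√570/285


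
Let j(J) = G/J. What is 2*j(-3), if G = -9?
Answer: 6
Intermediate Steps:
j(J) = -9/J
2*j(-3) = 2*(-9/(-3)) = 2*(-9*(-⅓)) = 2*3 = 6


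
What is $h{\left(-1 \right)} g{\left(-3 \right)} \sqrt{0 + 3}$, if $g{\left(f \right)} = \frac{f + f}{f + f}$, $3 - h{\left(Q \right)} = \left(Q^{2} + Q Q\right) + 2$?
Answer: $- \sqrt{3} \approx -1.732$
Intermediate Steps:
$h{\left(Q \right)} = 1 - 2 Q^{2}$ ($h{\left(Q \right)} = 3 - \left(\left(Q^{2} + Q Q\right) + 2\right) = 3 - \left(\left(Q^{2} + Q^{2}\right) + 2\right) = 3 - \left(2 Q^{2} + 2\right) = 3 - \left(2 + 2 Q^{2}\right) = 1 - 2 Q^{2}$)
$g{\left(f \right)} = 1$ ($g{\left(f \right)} = \frac{2 f}{2 f} = 2 f \frac{1}{2 f} = 1$)
$h{\left(-1 \right)} g{\left(-3 \right)} \sqrt{0 + 3} = \left(1 - 2 \left(-1\right)^{2}\right) 1 \sqrt{0 + 3} = \left(1 - 2\right) 1 \sqrt{3} = \left(-1\right) 1 \sqrt{3} = - \sqrt{3}$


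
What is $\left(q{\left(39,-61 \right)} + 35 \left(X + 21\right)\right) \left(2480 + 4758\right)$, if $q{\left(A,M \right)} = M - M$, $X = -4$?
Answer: $4306610$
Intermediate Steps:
$q{\left(A,M \right)} = 0$
$\left(q{\left(39,-61 \right)} + 35 \left(X + 21\right)\right) \left(2480 + 4758\right) = \left(0 + 35 \left(-4 + 21\right)\right) \left(2480 + 4758\right) = \left(0 + 35 \cdot 17\right) 7238 = \left(0 + 595\right) 7238 = 595 \cdot 7238 = 4306610$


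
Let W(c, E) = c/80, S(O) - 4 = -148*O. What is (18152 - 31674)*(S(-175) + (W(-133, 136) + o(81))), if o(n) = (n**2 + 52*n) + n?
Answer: -19880767827/40 ≈ -4.9702e+8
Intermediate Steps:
S(O) = 4 - 148*O
W(c, E) = c/80 (W(c, E) = c*(1/80) = c/80)
o(n) = n**2 + 53*n
(18152 - 31674)*(S(-175) + (W(-133, 136) + o(81))) = (18152 - 31674)*((4 - 148*(-175)) + ((1/80)*(-133) + 81*(53 + 81))) = -13522*((4 + 25900) + (-133/80 + 81*134)) = -13522*(25904 + (-133/80 + 10854)) = -13522*(25904 + 868187/80) = -13522*2940507/80 = -19880767827/40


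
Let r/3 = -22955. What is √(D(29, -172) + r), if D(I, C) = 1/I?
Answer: 2*I*√14478859/29 ≈ 262.42*I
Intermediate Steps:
r = -68865 (r = 3*(-22955) = -68865)
√(D(29, -172) + r) = √(1/29 - 68865) = √(-1997084/29) = 2*I*√14478859/29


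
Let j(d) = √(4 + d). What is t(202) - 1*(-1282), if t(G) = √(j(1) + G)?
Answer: 1282 + √(202 + √5) ≈ 1296.3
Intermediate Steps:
t(G) = √(G + √5) (t(G) = √(√(4 + 1) + G) = √(√5 + G) = √(G + √5))
t(202) - 1*(-1282) = √(202 + √5) - 1*(-1282) = √(202 + √5) + 1282 = 1282 + √(202 + √5)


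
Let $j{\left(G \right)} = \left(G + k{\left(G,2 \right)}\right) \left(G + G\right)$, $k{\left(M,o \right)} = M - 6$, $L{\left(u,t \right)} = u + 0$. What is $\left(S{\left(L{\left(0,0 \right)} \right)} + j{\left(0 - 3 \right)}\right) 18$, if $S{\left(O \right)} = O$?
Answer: $1296$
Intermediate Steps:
$L{\left(u,t \right)} = u$
$k{\left(M,o \right)} = -6 + M$ ($k{\left(M,o \right)} = M - 6 = -6 + M$)
$j{\left(G \right)} = 2 G \left(-6 + 2 G\right)$ ($j{\left(G \right)} = \left(G + \left(-6 + G\right)\right) \left(G + G\right) = \left(-6 + 2 G\right) 2 G = 2 G \left(-6 + 2 G\right)$)
$\left(S{\left(L{\left(0,0 \right)} \right)} + j{\left(0 - 3 \right)}\right) 18 = \left(0 + 4 \left(0 - 3\right) \left(-3 + \left(0 - 3\right)\right)\right) 18 = \left(0 + 4 \left(-3\right) \left(-3 - 3\right)\right) 18 = \left(0 + 4 \left(-3\right) \left(-6\right)\right) 18 = \left(0 + 72\right) 18 = 72 \cdot 18 = 1296$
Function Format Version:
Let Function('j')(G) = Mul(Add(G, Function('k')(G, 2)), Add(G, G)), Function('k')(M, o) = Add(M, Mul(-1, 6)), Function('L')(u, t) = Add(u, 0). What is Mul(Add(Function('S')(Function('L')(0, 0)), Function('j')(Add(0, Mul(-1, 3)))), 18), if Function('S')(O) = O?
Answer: 1296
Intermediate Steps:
Function('L')(u, t) = u
Function('k')(M, o) = Add(-6, M) (Function('k')(M, o) = Add(M, -6) = Add(-6, M))
Function('j')(G) = Mul(2, G, Add(-6, Mul(2, G))) (Function('j')(G) = Mul(Add(G, Add(-6, G)), Add(G, G)) = Mul(Add(-6, Mul(2, G)), Mul(2, G)) = Mul(2, G, Add(-6, Mul(2, G))))
Mul(Add(Function('S')(Function('L')(0, 0)), Function('j')(Add(0, Mul(-1, 3)))), 18) = Mul(Add(0, Mul(4, Add(0, Mul(-1, 3)), Add(-3, Add(0, Mul(-1, 3))))), 18) = Mul(Add(0, Mul(4, Add(0, -3), Add(-3, Add(0, -3)))), 18) = Mul(Add(0, Mul(4, -3, Add(-3, -3))), 18) = Mul(Add(0, Mul(4, -3, -6)), 18) = Mul(Add(0, 72), 18) = Mul(72, 18) = 1296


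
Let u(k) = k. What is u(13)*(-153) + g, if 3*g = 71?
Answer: -5896/3 ≈ -1965.3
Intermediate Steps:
g = 71/3 (g = (1/3)*71 = 71/3 ≈ 23.667)
u(13)*(-153) + g = 13*(-153) + 71/3 = -1989 + 71/3 = -5896/3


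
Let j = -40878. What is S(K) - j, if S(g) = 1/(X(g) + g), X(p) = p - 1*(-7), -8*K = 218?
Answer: 3883408/95 ≈ 40878.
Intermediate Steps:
K = -109/4 (K = -⅛*218 = -109/4 ≈ -27.250)
X(p) = 7 + p (X(p) = p + 7 = 7 + p)
S(g) = 1/(7 + 2*g) (S(g) = 1/((7 + g) + g) = 1/(7 + 2*g))
S(K) - j = 1/(7 + 2*(-109/4)) - 1*(-40878) = 1/(7 - 109/2) + 40878 = 1/(-95/2) + 40878 = -2/95 + 40878 = 3883408/95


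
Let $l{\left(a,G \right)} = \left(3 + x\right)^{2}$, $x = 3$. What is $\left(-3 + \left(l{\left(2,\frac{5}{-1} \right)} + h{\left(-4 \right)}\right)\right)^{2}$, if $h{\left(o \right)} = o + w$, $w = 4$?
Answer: $1089$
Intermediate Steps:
$l{\left(a,G \right)} = 36$ ($l{\left(a,G \right)} = \left(3 + 3\right)^{2} = 6^{2} = 36$)
$h{\left(o \right)} = 4 + o$ ($h{\left(o \right)} = o + 4 = 4 + o$)
$\left(-3 + \left(l{\left(2,\frac{5}{-1} \right)} + h{\left(-4 \right)}\right)\right)^{2} = \left(-3 + \left(36 + \left(4 - 4\right)\right)\right)^{2} = \left(-3 + \left(36 + 0\right)\right)^{2} = \left(-3 + 36\right)^{2} = 33^{2} = 1089$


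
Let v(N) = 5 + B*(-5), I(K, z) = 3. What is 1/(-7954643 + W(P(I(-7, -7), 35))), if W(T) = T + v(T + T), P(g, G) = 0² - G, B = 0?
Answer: -1/7954673 ≈ -1.2571e-7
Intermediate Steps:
v(N) = 5 (v(N) = 5 + 0*(-5) = 5 + 0 = 5)
P(g, G) = -G (P(g, G) = 0 - G = -G)
W(T) = 5 + T (W(T) = T + 5 = 5 + T)
1/(-7954643 + W(P(I(-7, -7), 35))) = 1/(-7954643 + (5 - 1*35)) = 1/(-7954643 + (5 - 35)) = 1/(-7954643 - 30) = 1/(-7954673) = -1/7954673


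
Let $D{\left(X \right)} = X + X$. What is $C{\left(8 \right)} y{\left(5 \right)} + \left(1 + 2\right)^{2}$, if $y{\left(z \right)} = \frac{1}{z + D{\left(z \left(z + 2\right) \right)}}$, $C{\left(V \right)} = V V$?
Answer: $\frac{739}{75} \approx 9.8533$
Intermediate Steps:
$D{\left(X \right)} = 2 X$
$C{\left(V \right)} = V^{2}$
$y{\left(z \right)} = \frac{1}{z + 2 z \left(2 + z\right)}$ ($y{\left(z \right)} = \frac{1}{z + 2 z \left(z + 2\right)} = \frac{1}{z + 2 z \left(2 + z\right)}$)
$C{\left(8 \right)} y{\left(5 \right)} + \left(1 + 2\right)^{2} = 8^{2} \frac{1}{5 \left(5 + 2 \cdot 5\right)} + \left(1 + 2\right)^{2} = 64 \frac{1}{5 \left(5 + 10\right)} + 3^{2} = 64 \frac{1}{5 \cdot 15} + 9 = 64 \cdot \frac{1}{5} \cdot \frac{1}{15} + 9 = 64 \cdot \frac{1}{75} + 9 = \frac{64}{75} + 9 = \frac{739}{75}$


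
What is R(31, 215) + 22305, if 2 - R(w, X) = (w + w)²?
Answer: 18463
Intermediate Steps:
R(w, X) = 2 - 4*w² (R(w, X) = 2 - (w + w)² = 2 - (2*w)² = 2 - 4*w²)
R(31, 215) + 22305 = (2 - 4*31²) + 22305 = (2 - 4*961) + 22305 = (2 - 3844) + 22305 = -3842 + 22305 = 18463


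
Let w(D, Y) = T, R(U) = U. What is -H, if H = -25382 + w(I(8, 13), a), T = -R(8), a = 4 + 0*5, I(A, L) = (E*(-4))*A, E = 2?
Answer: 25390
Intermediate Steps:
I(A, L) = -8*A (I(A, L) = (2*(-4))*A = -8*A)
a = 4 (a = 4 + 0 = 4)
T = -8 (T = -1*8 = -8)
w(D, Y) = -8
H = -25390 (H = -25382 - 8 = -25390)
-H = -1*(-25390) = 25390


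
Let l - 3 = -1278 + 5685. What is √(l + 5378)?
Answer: 2*√2447 ≈ 98.934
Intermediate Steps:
l = 4410 (l = 3 + (-1278 + 5685) = 3 + 4407 = 4410)
√(l + 5378) = √(4410 + 5378) = √9788 = 2*√2447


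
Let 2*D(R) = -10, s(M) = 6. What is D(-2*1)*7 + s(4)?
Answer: -29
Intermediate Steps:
D(R) = -5 (D(R) = (1/2)*(-10) = -5)
D(-2*1)*7 + s(4) = -5*7 + 6 = -35 + 6 = -29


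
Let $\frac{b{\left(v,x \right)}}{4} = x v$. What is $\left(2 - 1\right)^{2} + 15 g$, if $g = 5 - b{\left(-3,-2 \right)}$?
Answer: $-284$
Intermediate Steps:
$b{\left(v,x \right)} = 4 v x$ ($b{\left(v,x \right)} = 4 x v = 4 v x$)
$g = -19$ ($g = 5 - 4 \left(-3\right) \left(-2\right) = 5 - 24 = -19$)
$\left(2 - 1\right)^{2} + 15 g = \left(2 - 1\right)^{2} + 15 \left(-19\right) = 1^{2} - 285 = 1 - 285 = -284$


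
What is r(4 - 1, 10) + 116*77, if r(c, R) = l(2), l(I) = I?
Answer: 8934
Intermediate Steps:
r(c, R) = 2
r(4 - 1, 10) + 116*77 = 2 + 116*77 = 2 + 8932 = 8934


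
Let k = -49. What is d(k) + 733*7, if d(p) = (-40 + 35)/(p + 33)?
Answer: 82101/16 ≈ 5131.3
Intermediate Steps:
d(p) = -5/(33 + p)
d(k) + 733*7 = -5/(33 - 49) + 733*7 = -5/(-16) + 5131 = -5*(-1/16) + 5131 = 5/16 + 5131 = 82101/16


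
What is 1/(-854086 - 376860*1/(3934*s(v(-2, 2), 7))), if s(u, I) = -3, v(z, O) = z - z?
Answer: -1967/1679924352 ≈ -1.1709e-6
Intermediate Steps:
v(z, O) = 0
1/(-854086 - 376860*1/(3934*s(v(-2, 2), 7))) = 1/(-854086 - 376860/(3934*(-3))) = 1/(-854086 - 376860/(-11802)) = 1/(-854086 - 376860*(-1/11802)) = 1/(-854086 + 62810/1967) = 1/(-1679924352/1967) = -1967/1679924352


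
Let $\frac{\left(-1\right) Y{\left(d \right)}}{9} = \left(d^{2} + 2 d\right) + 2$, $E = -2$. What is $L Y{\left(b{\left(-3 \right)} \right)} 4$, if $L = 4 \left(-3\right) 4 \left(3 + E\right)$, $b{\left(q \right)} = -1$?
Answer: $1728$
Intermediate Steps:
$Y{\left(d \right)} = -18 - 18 d - 9 d^{2}$ ($Y{\left(d \right)} = - 9 \left(\left(d^{2} + 2 d\right) + 2\right) = - 9 \left(2 + d^{2} + 2 d\right) = -18 - 18 d - 9 d^{2}$)
$L = -48$ ($L = 4 \left(-3\right) 4 \left(3 - 2\right) = \left(-12\right) 4 \cdot 1 = \left(-48\right) 1 = -48$)
$L Y{\left(b{\left(-3 \right)} \right)} 4 = - 48 \left(-18 - -18 - 9 \left(-1\right)^{2}\right) 4 = - 48 \left(-18 + 18 - 9\right) 4 = \left(-48\right) \left(-9\right) 4 = 432 \cdot 4 = 1728$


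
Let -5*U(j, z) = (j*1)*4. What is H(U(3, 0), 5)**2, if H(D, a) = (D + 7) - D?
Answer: 49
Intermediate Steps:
U(j, z) = -4*j/5 (U(j, z) = -j*1*4/5 = -j*4/5 = -4*j/5)
H(D, a) = 7 (H(D, a) = (7 + D) - D = 7)
H(U(3, 0), 5)**2 = 7**2 = 49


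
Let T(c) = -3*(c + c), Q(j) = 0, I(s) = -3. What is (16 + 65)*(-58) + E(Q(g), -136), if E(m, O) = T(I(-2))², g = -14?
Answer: -4374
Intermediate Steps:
T(c) = -6*c
E(m, O) = 324 (E(m, O) = (-6*(-3))² = 18² = 324)
(16 + 65)*(-58) + E(Q(g), -136) = (16 + 65)*(-58) + 324 = 81*(-58) + 324 = -4698 + 324 = -4374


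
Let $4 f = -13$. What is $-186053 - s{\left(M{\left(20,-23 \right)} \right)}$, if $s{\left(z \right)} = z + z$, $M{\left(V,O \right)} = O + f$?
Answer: $- \frac{372001}{2} \approx -1.86 \cdot 10^{5}$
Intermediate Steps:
$f = - \frac{13}{4}$ ($f = \frac{1}{4} \left(-13\right) = - \frac{13}{4} \approx -3.25$)
$M{\left(V,O \right)} = - \frac{13}{4} + O$ ($M{\left(V,O \right)} = O - \frac{13}{4} = - \frac{13}{4} + O$)
$s{\left(z \right)} = 2 z$
$-186053 - s{\left(M{\left(20,-23 \right)} \right)} = -186053 - 2 \left(- \frac{13}{4} - 23\right) = -186053 - 2 \left(- \frac{105}{4}\right) = -186053 - - \frac{105}{2} = -186053 + \frac{105}{2} = - \frac{372001}{2}$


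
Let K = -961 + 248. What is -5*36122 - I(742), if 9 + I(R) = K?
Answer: -179888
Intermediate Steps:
K = -713
I(R) = -722 (I(R) = -9 - 713 = -722)
-5*36122 - I(742) = -5*36122 - 1*(-722) = -180610 + 722 = -179888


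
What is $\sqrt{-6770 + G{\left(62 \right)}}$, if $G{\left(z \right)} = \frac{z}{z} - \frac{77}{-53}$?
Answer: $\frac{14 i \sqrt{96990}}{53} \approx 82.265 i$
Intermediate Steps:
$G{\left(z \right)} = \frac{130}{53}$ ($G{\left(z \right)} = 1 - - \frac{77}{53} = 1 + \frac{77}{53} = \frac{130}{53}$)
$\sqrt{-6770 + G{\left(62 \right)}} = \sqrt{-6770 + \frac{130}{53}} = \sqrt{- \frac{358680}{53}} = \frac{14 i \sqrt{96990}}{53}$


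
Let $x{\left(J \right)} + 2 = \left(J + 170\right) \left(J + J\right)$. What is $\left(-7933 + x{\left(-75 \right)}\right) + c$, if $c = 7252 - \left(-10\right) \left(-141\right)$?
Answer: $-16343$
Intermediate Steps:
$c = 5842$ ($c = 7252 - 1410 = 5842$)
$x{\left(J \right)} = -2 + 2 J \left(170 + J\right)$ ($x{\left(J \right)} = -2 + \left(J + 170\right) \left(J + J\right) = -2 + \left(170 + J\right) 2 J = -2 + 2 J \left(170 + J\right)$)
$\left(-7933 + x{\left(-75 \right)}\right) + c = \left(-7933 + \left(-2 + 2 \left(-75\right)^{2} + 340 \left(-75\right)\right)\right) + 5842 = \left(-7933 - 14252\right) + 5842 = -22185 + 5842 = -16343$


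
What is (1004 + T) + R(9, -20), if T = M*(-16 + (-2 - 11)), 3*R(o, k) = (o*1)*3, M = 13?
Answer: 636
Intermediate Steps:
R(o, k) = o (R(o, k) = ((o*1)*3)/3 = (o*3)/3 = (3*o)/3 = o)
T = -377 (T = 13*(-16 + (-2 - 11)) = 13*(-16 - 13) = 13*(-29) = -377)
(1004 + T) + R(9, -20) = (1004 - 377) + 9 = 627 + 9 = 636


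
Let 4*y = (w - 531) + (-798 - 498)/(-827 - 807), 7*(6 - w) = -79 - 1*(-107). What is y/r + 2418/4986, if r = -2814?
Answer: 451629239/849111368 ≈ 0.53188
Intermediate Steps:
w = 2 (w = 6 - (-79 - 1*(-107))/7 = 6 - (-79 + 107)/7 = 6 - 1/7*28 = 6 - 4 = 2)
y = -431545/3268 (y = ((2 - 531) + (-798 - 498)/(-827 - 807))/4 = (-529 - 1296/(-1634))/4 = (-529 - 1296*(-1/1634))/4 = (-529 + 648/817)/4 = (1/4)*(-431545/817) = -431545/3268 ≈ -132.05)
y/r + 2418/4986 = -431545/3268/(-2814) + 2418/4986 = -431545/3268*(-1/2814) + 2418*(1/4986) = 431545/9196152 + 403/831 = 451629239/849111368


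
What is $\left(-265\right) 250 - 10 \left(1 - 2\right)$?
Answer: $-66240$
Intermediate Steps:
$\left(-265\right) 250 - 10 \left(1 - 2\right) = -66250 - -10 = -66250 + 10 = -66240$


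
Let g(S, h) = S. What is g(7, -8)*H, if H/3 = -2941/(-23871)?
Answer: 20587/7957 ≈ 2.5873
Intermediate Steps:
H = 2941/7957 (H = 3*(-2941/(-23871)) = 3*(-2941*(-1/23871)) = 3*(2941/23871) = 2941/7957 ≈ 0.36961)
g(7, -8)*H = 7*(2941/7957) = 20587/7957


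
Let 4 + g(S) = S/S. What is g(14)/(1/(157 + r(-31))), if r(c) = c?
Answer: -378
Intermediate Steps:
g(S) = -3 (g(S) = -4 + S/S = -4 + 1 = -3)
g(14)/(1/(157 + r(-31))) = -3/(1/(157 - 31)) = -3/(1/126) = -3/1/126 = -3*126 = -378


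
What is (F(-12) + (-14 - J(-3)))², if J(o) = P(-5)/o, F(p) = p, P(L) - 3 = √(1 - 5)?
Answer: 5621/9 - 100*I/3 ≈ 624.56 - 33.333*I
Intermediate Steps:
P(L) = 3 + 2*I (P(L) = 3 + √(1 - 5) = 3 + √(-4) = 3 + 2*I)
J(o) = (3 + 2*I)/o
(F(-12) + (-14 - J(-3)))² = (-12 + (-14 - (3 + 2*I)/(-3)))² = (-12 + (-14 - (-1)*(3 + 2*I)/3))² = (-12 + (-14 - (-1 - 2*I/3)))² = (-12 + (-14 + (1 + 2*I/3)))² = (-12 + (-13 + 2*I/3))² = (-25 + 2*I/3)²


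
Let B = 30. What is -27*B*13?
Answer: -10530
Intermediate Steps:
-27*B*13 = -27*30*13 = -810*13 = -10530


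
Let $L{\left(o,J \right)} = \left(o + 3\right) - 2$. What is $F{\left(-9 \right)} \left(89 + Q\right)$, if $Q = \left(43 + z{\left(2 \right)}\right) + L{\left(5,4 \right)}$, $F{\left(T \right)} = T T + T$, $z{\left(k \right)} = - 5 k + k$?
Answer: $9360$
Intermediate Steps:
$L{\left(o,J \right)} = 1 + o$ ($L{\left(o,J \right)} = \left(3 + o\right) - 2 = 1 + o$)
$z{\left(k \right)} = - 4 k$
$F{\left(T \right)} = T + T^{2}$ ($F{\left(T \right)} = T^{2} + T = T + T^{2}$)
$Q = 41$ ($Q = \left(43 - 8\right) + \left(1 + 5\right) = \left(43 - 8\right) + 6 = 35 + 6 = 41$)
$F{\left(-9 \right)} \left(89 + Q\right) = - 9 \left(1 - 9\right) \left(89 + 41\right) = \left(-9\right) \left(-8\right) 130 = 72 \cdot 130 = 9360$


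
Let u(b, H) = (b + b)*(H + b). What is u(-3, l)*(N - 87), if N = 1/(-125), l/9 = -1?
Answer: -783072/125 ≈ -6264.6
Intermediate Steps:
l = -9 (l = 9*(-1) = -9)
N = -1/125 ≈ -0.0080000
u(b, H) = 2*b*(H + b) (u(b, H) = (2*b)*(H + b) = 2*b*(H + b))
u(-3, l)*(N - 87) = (2*(-3)*(-9 - 3))*(-1/125 - 87) = (2*(-3)*(-12))*(-10876/125) = 72*(-10876/125) = -783072/125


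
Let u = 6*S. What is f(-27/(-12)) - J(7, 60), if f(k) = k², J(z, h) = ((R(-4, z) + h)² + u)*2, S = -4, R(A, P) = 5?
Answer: -134351/16 ≈ -8396.9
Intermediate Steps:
u = -24 (u = 6*(-4) = -24)
J(z, h) = -48 + 2*(5 + h)² (J(z, h) = ((5 + h)² - 24)*2 = (-24 + (5 + h)²)*2 = -48 + 2*(5 + h)²)
f(-27/(-12)) - J(7, 60) = (-27/(-12))² - (-48 + 2*(5 + 60)²) = (-27*(-1/12))² - (-48 + 2*65²) = (9/4)² - (-48 + 2*4225) = 81/16 - (-48 + 8450) = 81/16 - 1*8402 = 81/16 - 8402 = -134351/16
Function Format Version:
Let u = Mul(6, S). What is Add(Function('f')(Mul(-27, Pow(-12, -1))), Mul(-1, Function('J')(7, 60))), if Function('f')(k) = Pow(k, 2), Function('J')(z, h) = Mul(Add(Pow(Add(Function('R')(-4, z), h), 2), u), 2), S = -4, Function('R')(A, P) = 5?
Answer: Rational(-134351, 16) ≈ -8396.9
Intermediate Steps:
u = -24 (u = Mul(6, -4) = -24)
Function('J')(z, h) = Add(-48, Mul(2, Pow(Add(5, h), 2))) (Function('J')(z, h) = Mul(Add(Pow(Add(5, h), 2), -24), 2) = Mul(Add(-24, Pow(Add(5, h), 2)), 2) = Add(-48, Mul(2, Pow(Add(5, h), 2))))
Add(Function('f')(Mul(-27, Pow(-12, -1))), Mul(-1, Function('J')(7, 60))) = Add(Pow(Mul(-27, Pow(-12, -1)), 2), Mul(-1, Add(-48, Mul(2, Pow(Add(5, 60), 2))))) = Add(Pow(Mul(-27, Rational(-1, 12)), 2), Mul(-1, Add(-48, Mul(2, Pow(65, 2))))) = Add(Pow(Rational(9, 4), 2), Mul(-1, Add(-48, Mul(2, 4225)))) = Add(Rational(81, 16), Mul(-1, Add(-48, 8450))) = Add(Rational(81, 16), Mul(-1, 8402)) = Add(Rational(81, 16), -8402) = Rational(-134351, 16)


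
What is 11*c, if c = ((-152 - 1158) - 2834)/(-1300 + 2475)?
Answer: -45584/1175 ≈ -38.795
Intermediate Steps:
c = -4144/1175 (c = (-1310 - 2834)/1175 = -4144*1/1175 = -4144/1175 ≈ -3.5268)
11*c = 11*(-4144/1175) = -45584/1175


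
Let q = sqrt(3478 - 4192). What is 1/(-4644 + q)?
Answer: -774/3594575 - I*sqrt(714)/21567450 ≈ -0.00021532 - 1.2389e-6*I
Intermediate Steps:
q = I*sqrt(714) (q = sqrt(-714) = I*sqrt(714) ≈ 26.721*I)
1/(-4644 + q) = 1/(-4644 + I*sqrt(714))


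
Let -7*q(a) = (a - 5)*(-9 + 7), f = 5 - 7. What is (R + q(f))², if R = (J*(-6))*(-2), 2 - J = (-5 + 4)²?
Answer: 100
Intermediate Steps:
J = 1 (J = 2 - (-5 + 4)² = 2 - 1*(-1)² = 2 - 1*1 = 2 - 1 = 1)
f = -2
q(a) = -10/7 + 2*a/7 (q(a) = -(a - 5)*(-9 + 7)/7 = -(-5 + a)*(-2)/7 = -(10 - 2*a)/7 = -10/7 + 2*a/7)
R = 12 (R = (1*(-6))*(-2) = -6*(-2) = 12)
(R + q(f))² = (12 + (-10/7 + (2/7)*(-2)))² = (12 + (-10/7 - 4/7))² = (12 - 2)² = 10² = 100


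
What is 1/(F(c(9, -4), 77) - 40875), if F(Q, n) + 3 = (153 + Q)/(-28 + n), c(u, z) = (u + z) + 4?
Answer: -49/2002860 ≈ -2.4465e-5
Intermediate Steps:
c(u, z) = 4 + u + z
F(Q, n) = -3 + (153 + Q)/(-28 + n)
1/(F(c(9, -4), 77) - 40875) = 1/((237 + (4 + 9 - 4) - 3*77)/(-28 + 77) - 40875) = 1/((237 + 9 - 231)/49 - 40875) = 1/((1/49)*15 - 40875) = 1/(15/49 - 40875) = 1/(-2002860/49) = -49/2002860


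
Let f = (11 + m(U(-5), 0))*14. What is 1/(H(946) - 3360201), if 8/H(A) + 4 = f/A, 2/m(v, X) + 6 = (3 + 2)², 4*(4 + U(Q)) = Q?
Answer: -34471/115829560567 ≈ -2.9760e-7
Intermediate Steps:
U(Q) = -4 + Q/4
m(v, X) = 2/19 (m(v, X) = 2/(-6 + (3 + 2)²) = 2/(-6 + 5²) = 2/(-6 + 25) = 2/19)
f = 2954/19 (f = (11 + 2/19)*14 = (211/19)*14 = 2954/19 ≈ 155.47)
H(A) = 8/(-4 + 2954/(19*A))
1/(H(946) - 3360201) = 1/(-76*946/(-1477 + 38*946) - 3360201) = 1/(-76*946/(-1477 + 35948) - 3360201) = 1/(-76*946/34471 - 3360201) = 1/(-76*946*1/34471 - 3360201) = 1/(-71896/34471 - 3360201) = 1/(-115829560567/34471) = -34471/115829560567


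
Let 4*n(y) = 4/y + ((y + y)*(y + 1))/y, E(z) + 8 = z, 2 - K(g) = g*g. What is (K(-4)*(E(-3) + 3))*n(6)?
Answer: 1232/3 ≈ 410.67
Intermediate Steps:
K(g) = 2 - g² (K(g) = 2 - g*g = 2 - g²)
E(z) = -8 + z
n(y) = ½ + 1/y + y/2 (n(y) = (4/y + ((y + y)*(y + 1))/y)/4 = (4/y + ((2*y)*(1 + y))/y)/4 = (4/y + (2*y*(1 + y))/y)/4 = (4/y + (2 + 2*y))/4 = (2 + 2*y + 4/y)/4 = ½ + 1/y + y/2)
(K(-4)*(E(-3) + 3))*n(6) = ((2 - 1*(-4)²)*((-8 - 3) + 3))*((½)*(2 + 6*(1 + 6))/6) = ((2 - 1*16)*(-11 + 3))*((½)*(⅙)*(2 + 6*7)) = ((2 - 16)*(-8))*((½)*(⅙)*(2 + 42)) = (-14*(-8))*((½)*(⅙)*44) = 112*(11/3) = 1232/3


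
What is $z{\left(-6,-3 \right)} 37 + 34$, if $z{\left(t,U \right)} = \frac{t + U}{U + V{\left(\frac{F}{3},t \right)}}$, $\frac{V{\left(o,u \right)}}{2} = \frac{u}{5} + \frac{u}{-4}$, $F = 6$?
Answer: $\frac{691}{4} \approx 172.75$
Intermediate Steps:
$V{\left(o,u \right)} = - \frac{u}{10}$ ($V{\left(o,u \right)} = 2 \left(\frac{u}{5} + \frac{u}{-4}\right) = 2 \left(u \frac{1}{5} + u \left(- \frac{1}{4}\right)\right) = 2 \left(\frac{u}{5} - \frac{u}{4}\right) = 2 \left(- \frac{u}{20}\right) = - \frac{u}{10}$)
$z{\left(t,U \right)} = \frac{U + t}{U - \frac{t}{10}}$ ($z{\left(t,U \right)} = \frac{t + U}{U - \frac{t}{10}} = \frac{U + t}{U - \frac{t}{10}}$)
$z{\left(-6,-3 \right)} 37 + 34 = \frac{10 \left(-3 - 6\right)}{\left(-1\right) \left(-6\right) + 10 \left(-3\right)} 37 + 34 = 10 \frac{1}{6 - 30} \left(-9\right) 37 + 34 = 10 \frac{1}{-24} \left(-9\right) 37 + 34 = 10 \left(- \frac{1}{24}\right) \left(-9\right) 37 + 34 = \frac{15}{4} \cdot 37 + 34 = \frac{555}{4} + 34 = \frac{691}{4}$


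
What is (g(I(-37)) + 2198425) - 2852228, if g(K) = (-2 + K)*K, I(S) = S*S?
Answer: 1217620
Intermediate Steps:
I(S) = S²
g(K) = K*(-2 + K)
(g(I(-37)) + 2198425) - 2852228 = ((-37)²*(-2 + (-37)²) + 2198425) - 2852228 = (1369*(-2 + 1369) + 2198425) - 2852228 = (1369*1367 + 2198425) - 2852228 = (1871423 + 2198425) - 2852228 = 4069848 - 2852228 = 1217620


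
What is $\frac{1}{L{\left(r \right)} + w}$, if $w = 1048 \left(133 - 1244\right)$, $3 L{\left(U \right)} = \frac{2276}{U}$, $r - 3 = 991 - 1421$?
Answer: $- \frac{1281}{1491506444} \approx -8.5886 \cdot 10^{-7}$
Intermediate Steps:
$r = -427$ ($r = 3 + \left(991 - 1421\right) = 3 - 430 = -427$)
$L{\left(U \right)} = \frac{2276}{3 U}$ ($L{\left(U \right)} = \frac{2276 \frac{1}{U}}{3} = \frac{2276}{3 U}$)
$w = -1164328$ ($w = 1048 \left(-1111\right) = -1164328$)
$\frac{1}{L{\left(r \right)} + w} = \frac{1}{\frac{2276}{3 \left(-427\right)} - 1164328} = \frac{1}{\frac{2276}{3} \left(- \frac{1}{427}\right) - 1164328} = \frac{1}{- \frac{2276}{1281} - 1164328} = \frac{1}{- \frac{1491506444}{1281}} = - \frac{1281}{1491506444}$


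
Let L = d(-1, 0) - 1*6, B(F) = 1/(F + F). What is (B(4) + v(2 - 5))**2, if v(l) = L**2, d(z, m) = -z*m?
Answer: 83521/64 ≈ 1305.0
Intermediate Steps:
d(z, m) = -m*z
B(F) = 1/(2*F)
L = -6 (L = -1*0*(-1) - 1*6 = 0 - 6 = -6)
v(l) = 36 (v(l) = (-6)**2 = 36)
(B(4) + v(2 - 5))**2 = ((1/2)/4 + 36)**2 = ((1/2)*(1/4) + 36)**2 = (1/8 + 36)**2 = (289/8)**2 = 83521/64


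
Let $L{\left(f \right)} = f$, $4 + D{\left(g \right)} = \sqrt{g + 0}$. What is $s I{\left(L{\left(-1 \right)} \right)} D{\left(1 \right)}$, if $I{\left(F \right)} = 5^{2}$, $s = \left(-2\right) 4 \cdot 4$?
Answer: $2400$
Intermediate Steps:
$D{\left(g \right)} = -4 + \sqrt{g}$ ($D{\left(g \right)} = -4 + \sqrt{g + 0} = -4 + \sqrt{g}$)
$s = -32$ ($s = \left(-8\right) 4 = -32$)
$I{\left(F \right)} = 25$
$s I{\left(L{\left(-1 \right)} \right)} D{\left(1 \right)} = \left(-32\right) 25 \left(-4 + \sqrt{1}\right) = - 800 \left(-4 + 1\right) = \left(-800\right) \left(-3\right) = 2400$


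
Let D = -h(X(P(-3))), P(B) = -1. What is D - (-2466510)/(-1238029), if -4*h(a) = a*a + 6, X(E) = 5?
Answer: 28512859/4952116 ≈ 5.7577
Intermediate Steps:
h(a) = -3/2 - a²/4 (h(a) = -(a*a + 6)/4 = -(a² + 6)/4 = -(6 + a²)/4 = -3/2 - a²/4)
D = 31/4 (D = -(-3/2 - ¼*5²) = -(-3/2 - ¼*25) = -(-3/2 - 25/4) = -1*(-31/4) = 31/4 ≈ 7.7500)
D - (-2466510)/(-1238029) = 31/4 - (-2466510)/(-1238029) = 31/4 - (-2466510)*(-1)/1238029 = 31/4 - 1*2466510/1238029 = 31/4 - 2466510/1238029 = 28512859/4952116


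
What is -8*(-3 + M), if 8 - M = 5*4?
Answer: 120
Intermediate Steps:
M = -12 (M = 8 - 5*4 = 8 - 1*20 = 8 - 20 = -12)
-8*(-3 + M) = -8*(-3 - 12) = -8*(-15) = 120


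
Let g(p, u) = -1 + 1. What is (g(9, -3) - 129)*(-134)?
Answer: 17286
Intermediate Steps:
g(p, u) = 0
(g(9, -3) - 129)*(-134) = (0 - 129)*(-134) = -129*(-134) = 17286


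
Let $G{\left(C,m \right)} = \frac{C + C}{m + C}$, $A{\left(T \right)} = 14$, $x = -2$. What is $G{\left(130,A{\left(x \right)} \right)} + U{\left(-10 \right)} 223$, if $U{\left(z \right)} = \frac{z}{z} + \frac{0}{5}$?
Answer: $\frac{8093}{36} \approx 224.81$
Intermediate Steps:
$U{\left(z \right)} = 1$ ($U{\left(z \right)} = 1 + 0 \cdot \frac{1}{5} = 1 + 0 = 1$)
$G{\left(C,m \right)} = \frac{2 C}{C + m}$
$G{\left(130,A{\left(x \right)} \right)} + U{\left(-10 \right)} 223 = 2 \cdot 130 \frac{1}{130 + 14} + 1 \cdot 223 = 2 \cdot 130 \cdot \frac{1}{144} + 223 = \frac{65}{36} + 223 = \frac{8093}{36}$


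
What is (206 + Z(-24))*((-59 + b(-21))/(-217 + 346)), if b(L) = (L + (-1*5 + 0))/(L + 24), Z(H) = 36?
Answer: -49126/387 ≈ -126.94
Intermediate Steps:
b(L) = (-5 + L)/(24 + L) (b(L) = (L + (-5 + 0))/(24 + L) = (L - 5)/(24 + L) = (-5 + L)/(24 + L))
(206 + Z(-24))*((-59 + b(-21))/(-217 + 346)) = (206 + 36)*((-59 + (-5 - 21)/(24 - 21))/(-217 + 346)) = 242*((-59 - 26/3)/129) = 242*((-59 + (⅓)*(-26))*(1/129)) = 242*((-59 - 26/3)*(1/129)) = 242*(-203/3*1/129) = 242*(-203/387) = -49126/387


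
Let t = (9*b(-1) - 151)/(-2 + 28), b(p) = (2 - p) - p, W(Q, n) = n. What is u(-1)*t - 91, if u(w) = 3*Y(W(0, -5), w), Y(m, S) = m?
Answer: -641/26 ≈ -24.654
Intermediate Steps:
b(p) = 2 - 2*p
t = -115/26 (t = (9*(2 - 2*(-1)) - 151)/(-2 + 28) = (9*(2 + 2) - 151)/26 = (9*4 - 151)*(1/26) = (36 - 151)*(1/26) = -115*1/26 = -115/26 ≈ -4.4231)
u(w) = -15 (u(w) = 3*(-5) = -15)
u(-1)*t - 91 = -15*(-115/26) - 91 = 1725/26 - 91 = -641/26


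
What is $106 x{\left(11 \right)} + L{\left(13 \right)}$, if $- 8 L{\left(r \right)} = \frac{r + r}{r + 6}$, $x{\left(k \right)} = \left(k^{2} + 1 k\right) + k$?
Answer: $\frac{1151995}{76} \approx 15158.0$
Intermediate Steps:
$x{\left(k \right)} = k^{2} + 2 k$ ($x{\left(k \right)} = \left(k^{2} + k\right) + k = \left(k + k^{2}\right) + k = k^{2} + 2 k$)
$L{\left(r \right)} = - \frac{r}{4 \left(6 + r\right)}$ ($L{\left(r \right)} = - \frac{\left(r + r\right) \frac{1}{r + 6}}{8} = - \frac{2 r \frac{1}{6 + r}}{8} = - \frac{r}{4 \left(6 + r\right)}$)
$106 x{\left(11 \right)} + L{\left(13 \right)} = 106 \cdot 11 \left(2 + 11\right) - \frac{13}{24 + 4 \cdot 13} = 106 \cdot 11 \cdot 13 - \frac{13}{24 + 52} = 106 \cdot 143 - \frac{13}{76} = 15158 - 13 \cdot \frac{1}{76} = 15158 - \frac{13}{76} = \frac{1151995}{76}$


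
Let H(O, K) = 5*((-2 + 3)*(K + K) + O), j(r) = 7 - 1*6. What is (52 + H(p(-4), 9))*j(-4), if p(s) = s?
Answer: 122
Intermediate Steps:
j(r) = 1 (j(r) = 7 - 6 = 1)
H(O, K) = 5*O + 10*K (H(O, K) = 5*(1*(2*K) + O) = 5*(2*K + O) = 5*(O + 2*K) = 5*O + 10*K)
(52 + H(p(-4), 9))*j(-4) = (52 + (5*(-4) + 10*9))*1 = (52 + (-20 + 90))*1 = (52 + 70)*1 = 122*1 = 122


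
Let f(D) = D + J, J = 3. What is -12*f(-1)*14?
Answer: -336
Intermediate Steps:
f(D) = 3 + D (f(D) = D + 3 = 3 + D)
-12*f(-1)*14 = -12*(3 - 1)*14 = -12*2*14 = -24*14 = -336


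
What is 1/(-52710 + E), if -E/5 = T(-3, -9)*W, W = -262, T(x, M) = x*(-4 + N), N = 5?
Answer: -1/56640 ≈ -1.7655e-5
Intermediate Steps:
T(x, M) = x (T(x, M) = x*(-4 + 5) = x*1 = x)
E = -3930 (E = -(-15)*(-262) = -5*786 = -3930)
1/(-52710 + E) = 1/(-52710 - 3930) = 1/(-56640) = -1/56640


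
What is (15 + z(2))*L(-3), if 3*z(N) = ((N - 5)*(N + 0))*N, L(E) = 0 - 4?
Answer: -44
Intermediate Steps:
L(E) = -4
z(N) = N²*(-5 + N)/3 (z(N) = (((N - 5)*(N + 0))*N)/3 = (((-5 + N)*N)*N)/3 = ((N*(-5 + N))*N)/3 = (N²*(-5 + N))/3 = N²*(-5 + N)/3)
(15 + z(2))*L(-3) = (15 + (⅓)*2²*(-5 + 2))*(-4) = (15 + (⅓)*4*(-3))*(-4) = (15 - 4)*(-4) = 11*(-4) = -44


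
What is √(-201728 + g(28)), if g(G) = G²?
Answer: 4*I*√12559 ≈ 448.27*I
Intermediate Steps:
√(-201728 + g(28)) = √(-201728 + 28²) = √(-201728 + 784) = √(-200944) = 4*I*√12559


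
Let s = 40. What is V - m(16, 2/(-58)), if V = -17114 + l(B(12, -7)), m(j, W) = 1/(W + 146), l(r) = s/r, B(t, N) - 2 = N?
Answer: -72477455/4233 ≈ -17122.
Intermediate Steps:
B(t, N) = 2 + N
l(r) = 40/r
m(j, W) = 1/(146 + W)
V = -17122 (V = -17114 + 40/(2 - 7) = -17114 + 40/(-5) = -17114 + 40*(-1/5) = -17114 - 8 = -17122)
V - m(16, 2/(-58)) = -17122 - 1/(146 + 2/(-58)) = -17122 - 1/(146 + 2*(-1/58)) = -17122 - 1/(146 - 1/29) = -17122 - 1/4233/29 = -17122 - 1*29/4233 = -17122 - 29/4233 = -72477455/4233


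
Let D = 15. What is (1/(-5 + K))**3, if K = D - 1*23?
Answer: -1/2197 ≈ -0.00045517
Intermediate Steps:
K = -8 (K = 15 - 1*23 = 15 - 23 = -8)
(1/(-5 + K))**3 = (1/(-5 - 8))**3 = (1/(-13))**3 = (-1/13)**3 = -1/2197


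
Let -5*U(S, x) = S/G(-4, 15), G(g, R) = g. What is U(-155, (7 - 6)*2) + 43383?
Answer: 173501/4 ≈ 43375.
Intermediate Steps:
U(S, x) = S/20 (U(S, x) = -S/(5*(-4)) = -S*(-1)/(5*4) = -(-1)*S/20 = S/20)
U(-155, (7 - 6)*2) + 43383 = (1/20)*(-155) + 43383 = -31/4 + 43383 = 173501/4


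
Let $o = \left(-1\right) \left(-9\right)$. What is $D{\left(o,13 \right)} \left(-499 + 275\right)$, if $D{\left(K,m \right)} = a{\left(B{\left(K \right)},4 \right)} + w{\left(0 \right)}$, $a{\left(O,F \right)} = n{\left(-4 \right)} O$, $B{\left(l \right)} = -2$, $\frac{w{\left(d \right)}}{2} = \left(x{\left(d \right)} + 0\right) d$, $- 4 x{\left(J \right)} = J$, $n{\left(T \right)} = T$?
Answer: $-1792$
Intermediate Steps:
$x{\left(J \right)} = - \frac{J}{4}$
$w{\left(d \right)} = - \frac{d^{2}}{2}$ ($w{\left(d \right)} = 2 \left(- \frac{d}{4} + 0\right) d = 2 - \frac{d}{4} d = 2 \left(- \frac{d^{2}}{4}\right) = - \frac{d^{2}}{2}$)
$o = 9$
$a{\left(O,F \right)} = - 4 O$
$D{\left(K,m \right)} = 8$ ($D{\left(K,m \right)} = \left(-4\right) \left(-2\right) - \frac{0^{2}}{2} = 8 - 0 = 8 + 0 = 8$)
$D{\left(o,13 \right)} \left(-499 + 275\right) = 8 \left(-499 + 275\right) = 8 \left(-224\right) = -1792$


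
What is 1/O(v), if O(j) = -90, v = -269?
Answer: -1/90 ≈ -0.011111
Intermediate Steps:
1/O(v) = 1/(-90) = -1/90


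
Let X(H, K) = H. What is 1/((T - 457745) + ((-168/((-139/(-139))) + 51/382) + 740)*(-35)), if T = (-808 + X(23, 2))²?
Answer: 382/52889935 ≈ 7.2225e-6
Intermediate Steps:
T = 616225 (T = (-808 + 23)² = (-785)² = 616225)
1/((T - 457745) + ((-168/((-139/(-139))) + 51/382) + 740)*(-35)) = 1/((616225 - 457745) + ((-168/((-139/(-139))) + 51/382) + 740)*(-35)) = 1/(158480 + ((-168/((-139*(-1/139))) + 51*(1/382)) + 740)*(-35)) = 1/(158480 + ((-168/1 + 51/382) + 740)*(-35)) = 1/(158480 + ((-168*1 + 51/382) + 740)*(-35)) = 1/(158480 + ((-168 + 51/382) + 740)*(-35)) = 1/(158480 + (-64125/382 + 740)*(-35)) = 1/(158480 + (218555/382)*(-35)) = 1/(158480 - 7649425/382) = 1/(52889935/382) = 382/52889935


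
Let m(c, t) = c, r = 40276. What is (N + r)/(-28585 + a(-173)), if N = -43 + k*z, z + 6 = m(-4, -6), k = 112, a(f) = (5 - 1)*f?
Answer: -39113/29277 ≈ -1.3360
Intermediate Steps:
a(f) = 4*f
z = -10 (z = -6 - 4 = -10)
N = -1163 (N = -43 + 112*(-10) = -43 - 1120 = -1163)
(N + r)/(-28585 + a(-173)) = (-1163 + 40276)/(-28585 + 4*(-173)) = 39113/(-28585 - 692) = 39113/(-29277) = 39113*(-1/29277) = -39113/29277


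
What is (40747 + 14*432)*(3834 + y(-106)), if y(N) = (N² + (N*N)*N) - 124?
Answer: -55034195650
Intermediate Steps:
y(N) = -124 + N² + N³ (y(N) = (N² + N²*N) - 124 = (N² + N³) - 124 = -124 + N² + N³)
(40747 + 14*432)*(3834 + y(-106)) = (40747 + 14*432)*(3834 + (-124 + (-106)² + (-106)³)) = (40747 + 6048)*(3834 + (-124 + 11236 - 1191016)) = 46795*(3834 - 1179904) = 46795*(-1176070) = -55034195650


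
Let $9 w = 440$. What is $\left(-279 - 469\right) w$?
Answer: $- \frac{329120}{9} \approx -36569.0$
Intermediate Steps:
$w = \frac{440}{9}$ ($w = \frac{1}{9} \cdot 440 = \frac{440}{9} \approx 48.889$)
$\left(-279 - 469\right) w = \left(-279 - 469\right) \frac{440}{9} = \left(-748\right) \frac{440}{9} = - \frac{329120}{9}$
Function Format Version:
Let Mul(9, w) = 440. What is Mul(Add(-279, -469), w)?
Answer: Rational(-329120, 9) ≈ -36569.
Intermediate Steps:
w = Rational(440, 9) (w = Mul(Rational(1, 9), 440) = Rational(440, 9) ≈ 48.889)
Mul(Add(-279, -469), w) = Mul(Add(-279, -469), Rational(440, 9)) = Mul(-748, Rational(440, 9)) = Rational(-329120, 9)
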